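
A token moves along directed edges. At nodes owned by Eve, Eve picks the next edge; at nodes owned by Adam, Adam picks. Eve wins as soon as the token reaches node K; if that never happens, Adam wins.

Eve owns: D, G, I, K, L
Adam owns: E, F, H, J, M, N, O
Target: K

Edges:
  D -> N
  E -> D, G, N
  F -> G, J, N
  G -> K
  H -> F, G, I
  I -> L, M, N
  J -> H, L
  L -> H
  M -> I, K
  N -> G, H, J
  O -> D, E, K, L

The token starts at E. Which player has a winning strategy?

Adam

A0 = {K}
A1: add {G} — G (Eve) has G→K.
A2 = A1; e.g. D (Eve) has no edge into A1. Fixed point.
E never enters the attractor, so Adam can avoid the target forever.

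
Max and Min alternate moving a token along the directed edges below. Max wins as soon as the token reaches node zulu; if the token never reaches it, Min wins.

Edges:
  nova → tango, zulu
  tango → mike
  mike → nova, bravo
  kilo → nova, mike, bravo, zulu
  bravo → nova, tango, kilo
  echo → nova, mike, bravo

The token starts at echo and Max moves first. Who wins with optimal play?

Track states (vertex, player-to-move).
A0 = {(zulu,Max), (zulu,Min)}
A1: add {(nova,Max), (kilo,Max)}.
A2 = A1; e.g. (nova,Min) stays out. (echo,Max) never enters ⇒ Min avoids the target.

Min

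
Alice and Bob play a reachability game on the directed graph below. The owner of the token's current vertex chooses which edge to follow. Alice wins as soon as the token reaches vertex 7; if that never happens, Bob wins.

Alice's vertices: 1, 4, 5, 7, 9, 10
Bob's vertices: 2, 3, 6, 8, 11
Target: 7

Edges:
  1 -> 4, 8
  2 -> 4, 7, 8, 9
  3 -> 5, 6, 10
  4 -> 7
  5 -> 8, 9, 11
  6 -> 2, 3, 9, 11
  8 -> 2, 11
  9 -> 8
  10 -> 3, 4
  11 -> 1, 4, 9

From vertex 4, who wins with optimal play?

A0 = {7}
A1: add {4} — 4 (Alice) has 4→7.
4 ∈ A1, so Alice can force the target.

Alice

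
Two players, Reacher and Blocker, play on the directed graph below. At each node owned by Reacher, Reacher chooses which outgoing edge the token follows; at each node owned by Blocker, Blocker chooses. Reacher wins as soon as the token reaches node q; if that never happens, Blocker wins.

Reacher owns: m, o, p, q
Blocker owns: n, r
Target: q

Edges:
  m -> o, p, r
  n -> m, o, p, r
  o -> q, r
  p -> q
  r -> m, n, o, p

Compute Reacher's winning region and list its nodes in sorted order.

A0 = {q}
A1: add {o, p} — o (Reacher) has o→q; p (Reacher) has p→q.
A2: add {m} — m (Reacher) has m→o.
A3 = A2; e.g. n (Blocker) can still go to r. Fixed point.
Reacher's winning region = {m, o, p, q}.

m, o, p, q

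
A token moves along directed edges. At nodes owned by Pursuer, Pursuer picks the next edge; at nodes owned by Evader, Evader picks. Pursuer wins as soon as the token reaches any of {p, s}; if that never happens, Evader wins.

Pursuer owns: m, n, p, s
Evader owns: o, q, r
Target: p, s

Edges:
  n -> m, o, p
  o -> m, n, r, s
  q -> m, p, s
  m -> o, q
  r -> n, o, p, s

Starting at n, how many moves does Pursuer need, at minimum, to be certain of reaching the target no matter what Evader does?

A0 = {p, s}
A1: add {n} — n (Pursuer) has n→p.
A2 = A1; e.g. m (Pursuer) has no edge into A1. Fixed point.
n enters the attractor at level 1, so Pursuer can force the target in 1 move from there.

1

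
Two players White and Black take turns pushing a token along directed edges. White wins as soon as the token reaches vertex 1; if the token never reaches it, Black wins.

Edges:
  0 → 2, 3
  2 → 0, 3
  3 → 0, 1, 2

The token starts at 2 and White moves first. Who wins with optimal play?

Black

Track states (vertex, player-to-move).
A0 = {(1,White), (1,Black)}
A1: add {(3,White)}.
A2 = A1; e.g. (0,White) stays out. (2,White) never enters ⇒ Black avoids the target.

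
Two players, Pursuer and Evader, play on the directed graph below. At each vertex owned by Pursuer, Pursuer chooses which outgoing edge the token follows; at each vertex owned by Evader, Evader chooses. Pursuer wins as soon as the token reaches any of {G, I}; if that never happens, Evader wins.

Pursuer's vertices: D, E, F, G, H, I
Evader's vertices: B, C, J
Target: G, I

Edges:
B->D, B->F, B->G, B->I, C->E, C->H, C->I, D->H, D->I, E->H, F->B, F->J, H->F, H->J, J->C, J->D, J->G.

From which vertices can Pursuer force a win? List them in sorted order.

A0 = {G, I}
A1: add {D} — D (Pursuer) has D→I.
A2 = A1; e.g. B (Evader) can still go to F. Fixed point.
Pursuer's winning region = {D, G, I}.

D, G, I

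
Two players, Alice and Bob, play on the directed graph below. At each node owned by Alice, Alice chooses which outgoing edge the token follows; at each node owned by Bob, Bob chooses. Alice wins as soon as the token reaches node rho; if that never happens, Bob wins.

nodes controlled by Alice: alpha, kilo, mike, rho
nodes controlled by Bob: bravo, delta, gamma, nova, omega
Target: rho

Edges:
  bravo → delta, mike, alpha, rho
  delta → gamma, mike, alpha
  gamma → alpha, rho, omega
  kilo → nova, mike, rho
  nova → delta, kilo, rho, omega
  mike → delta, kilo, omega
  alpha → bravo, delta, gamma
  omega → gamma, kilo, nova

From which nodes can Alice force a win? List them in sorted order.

kilo, mike, rho

A0 = {rho}
A1: add {kilo} — kilo (Alice) has kilo→rho.
A2: add {mike} — mike (Alice) has mike→kilo.
A3 = A2; e.g. bravo (Bob) can still go to delta. Fixed point.
Alice's winning region = {kilo, mike, rho}.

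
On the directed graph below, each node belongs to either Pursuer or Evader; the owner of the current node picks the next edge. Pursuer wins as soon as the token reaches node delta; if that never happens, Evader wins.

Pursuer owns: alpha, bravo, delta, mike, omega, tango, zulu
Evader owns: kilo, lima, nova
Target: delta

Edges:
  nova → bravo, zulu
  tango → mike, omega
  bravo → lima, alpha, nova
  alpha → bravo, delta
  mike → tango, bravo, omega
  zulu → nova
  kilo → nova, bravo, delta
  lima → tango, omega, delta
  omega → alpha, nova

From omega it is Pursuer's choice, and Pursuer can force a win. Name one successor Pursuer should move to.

A0 = {delta}
A1: add {alpha} — alpha (Pursuer) has alpha→delta.
A2: add {bravo, omega} — bravo (Pursuer) has bravo→alpha; omega (Pursuer) has omega→alpha.
A3: add {mike, tango} — mike (Pursuer) has mike→bravo; tango (Pursuer) has tango→omega.
A4: add {lima} — lima (Evader): all of {tango, omega, delta} already in.
A5 = A4; e.g. nova (Evader) can still go to zulu. Fixed point.
From omega, successor alpha is in the attractor (rank 1); the other successor nova is not.

alpha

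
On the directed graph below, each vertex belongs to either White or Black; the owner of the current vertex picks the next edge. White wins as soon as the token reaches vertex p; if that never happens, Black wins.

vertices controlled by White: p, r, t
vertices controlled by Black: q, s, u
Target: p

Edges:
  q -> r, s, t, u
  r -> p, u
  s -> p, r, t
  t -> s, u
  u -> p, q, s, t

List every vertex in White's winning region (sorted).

A0 = {p}
A1: add {r} — r (White) has r→p.
A2 = A1; e.g. q (Black) can still go to s. Fixed point.
White's winning region = {p, r}.

p, r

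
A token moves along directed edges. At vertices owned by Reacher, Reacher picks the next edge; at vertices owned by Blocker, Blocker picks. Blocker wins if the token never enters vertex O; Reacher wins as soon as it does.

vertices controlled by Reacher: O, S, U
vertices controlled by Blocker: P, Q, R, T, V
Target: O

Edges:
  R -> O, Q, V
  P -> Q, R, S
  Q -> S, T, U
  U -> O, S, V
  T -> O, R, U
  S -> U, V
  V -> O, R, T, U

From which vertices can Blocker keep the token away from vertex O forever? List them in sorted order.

A0 = {O}
A1: add {U} — U (Reacher) has U→O.
A2: add {S} — S (Reacher) has S→U.
A3 = A2; e.g. P (Blocker) can still go to Q. Fixed point.
Reacher's attractor = {O, S, U}; Blocker avoids the target exactly from the complement.

P, Q, R, T, V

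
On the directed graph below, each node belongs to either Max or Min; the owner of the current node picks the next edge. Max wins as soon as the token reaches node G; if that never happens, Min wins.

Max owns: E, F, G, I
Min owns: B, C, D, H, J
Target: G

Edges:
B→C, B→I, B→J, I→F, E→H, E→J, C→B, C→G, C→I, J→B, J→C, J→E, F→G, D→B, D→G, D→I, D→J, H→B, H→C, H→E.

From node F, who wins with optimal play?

A0 = {G}
A1: add {F} — F (Max) has F→G.
F ∈ A1, so Max can force the target.

Max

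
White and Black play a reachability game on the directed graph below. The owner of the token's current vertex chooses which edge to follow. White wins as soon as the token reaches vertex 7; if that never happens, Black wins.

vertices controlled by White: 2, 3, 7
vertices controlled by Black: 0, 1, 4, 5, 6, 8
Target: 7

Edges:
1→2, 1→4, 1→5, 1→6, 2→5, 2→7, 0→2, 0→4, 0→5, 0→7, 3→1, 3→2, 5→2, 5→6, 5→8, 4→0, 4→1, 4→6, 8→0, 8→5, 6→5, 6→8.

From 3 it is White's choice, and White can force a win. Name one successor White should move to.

2

A0 = {7}
A1: add {2} — 2 (White) has 2→7.
A2: add {3} — 3 (White) has 3→2.
A3 = A2; e.g. 0 (Black) can still go to 4. Fixed point.
From 3, successor 2 is in the attractor (rank 1); the other successor 1 is not.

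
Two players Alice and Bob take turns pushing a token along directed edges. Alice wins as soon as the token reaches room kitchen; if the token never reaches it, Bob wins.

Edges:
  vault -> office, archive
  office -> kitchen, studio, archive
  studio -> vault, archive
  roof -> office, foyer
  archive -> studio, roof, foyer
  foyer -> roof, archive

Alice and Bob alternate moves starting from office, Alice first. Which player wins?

Alice

Track states (vertex, player-to-move).
A0 = {(kitchen,Alice), (kitchen,Bob)}
A1: add {(office,Alice)}.
(office,Alice) ∈ A1 ⇒ Alice forces the target.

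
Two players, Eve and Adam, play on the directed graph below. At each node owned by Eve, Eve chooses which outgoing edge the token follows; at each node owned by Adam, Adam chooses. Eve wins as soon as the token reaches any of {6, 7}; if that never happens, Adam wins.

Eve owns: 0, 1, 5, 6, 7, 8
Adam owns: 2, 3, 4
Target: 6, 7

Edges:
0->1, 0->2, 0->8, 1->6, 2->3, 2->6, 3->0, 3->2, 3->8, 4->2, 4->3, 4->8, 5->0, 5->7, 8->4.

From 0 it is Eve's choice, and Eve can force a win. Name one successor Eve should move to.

A0 = {6, 7}
A1: add {1, 5} — 1 (Eve) has 1→6; 5 (Eve) has 5→7.
A2: add {0} — 0 (Eve) has 0→1.
A3 = A2; e.g. 2 (Adam) can still go to 3. Fixed point.
From 0, successor 1 is in the attractor (rank 1); the other successors 2, 8 are not.

1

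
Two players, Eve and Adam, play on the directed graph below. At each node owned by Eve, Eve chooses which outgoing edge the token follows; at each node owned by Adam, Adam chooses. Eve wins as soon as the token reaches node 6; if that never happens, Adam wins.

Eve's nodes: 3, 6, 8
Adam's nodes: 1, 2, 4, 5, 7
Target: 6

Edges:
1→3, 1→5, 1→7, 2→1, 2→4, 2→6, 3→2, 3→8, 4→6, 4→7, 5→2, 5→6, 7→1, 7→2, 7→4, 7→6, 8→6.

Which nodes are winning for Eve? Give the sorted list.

3, 6, 8

A0 = {6}
A1: add {8} — 8 (Eve) has 8→6.
A2: add {3} — 3 (Eve) has 3→8.
A3 = A2; e.g. 1 (Adam) can still go to 5. Fixed point.
Eve's winning region = {3, 6, 8}.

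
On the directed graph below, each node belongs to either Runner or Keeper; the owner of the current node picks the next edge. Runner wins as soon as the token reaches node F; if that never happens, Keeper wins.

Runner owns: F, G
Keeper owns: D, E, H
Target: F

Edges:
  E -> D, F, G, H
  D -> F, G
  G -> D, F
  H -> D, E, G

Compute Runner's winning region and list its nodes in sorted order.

D, F, G

A0 = {F}
A1: add {G} — G (Runner) has G→F.
A2: add {D} — D (Keeper): all of {F, G} already in.
A3 = A2; e.g. E (Keeper) can still go to H. Fixed point.
Runner's winning region = {D, F, G}.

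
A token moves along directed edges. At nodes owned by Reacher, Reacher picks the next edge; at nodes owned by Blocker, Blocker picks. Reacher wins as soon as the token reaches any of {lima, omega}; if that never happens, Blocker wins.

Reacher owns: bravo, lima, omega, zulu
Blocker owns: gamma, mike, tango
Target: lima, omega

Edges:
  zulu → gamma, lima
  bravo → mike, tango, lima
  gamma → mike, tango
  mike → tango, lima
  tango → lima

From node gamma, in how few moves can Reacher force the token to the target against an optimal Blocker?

A0 = {lima, omega}
A1: add {bravo, tango, zulu} — zulu (Reacher) has zulu→lima; bravo (Reacher) has bravo→lima; tango (Blocker): all of {lima} already in.
A2: add {mike} — mike (Blocker): all of {tango, lima} already in.
A3: add {gamma} — gamma (Blocker): all of {mike, tango} already in.
A3 = all vertices. Fixed point.
gamma enters the attractor at level 3, so Reacher can force the target in 3 moves from there.

3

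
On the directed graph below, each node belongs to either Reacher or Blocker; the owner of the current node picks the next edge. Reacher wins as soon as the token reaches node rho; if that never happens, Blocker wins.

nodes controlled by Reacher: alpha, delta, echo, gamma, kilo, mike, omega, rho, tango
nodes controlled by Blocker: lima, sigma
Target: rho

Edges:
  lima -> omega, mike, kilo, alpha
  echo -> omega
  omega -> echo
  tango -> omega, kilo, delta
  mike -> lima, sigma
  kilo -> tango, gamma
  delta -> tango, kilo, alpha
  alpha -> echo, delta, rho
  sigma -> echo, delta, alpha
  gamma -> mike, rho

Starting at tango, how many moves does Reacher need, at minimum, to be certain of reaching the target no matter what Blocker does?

3

A0 = {rho}
A1: add {alpha, gamma} — alpha (Reacher) has alpha→rho; gamma (Reacher) has gamma→rho.
A2: add {delta, kilo} — kilo (Reacher) has kilo→gamma; delta (Reacher) has delta→alpha.
A3: add {tango} — tango (Reacher) has tango→kilo.
A4 = A3; e.g. lima (Blocker) can still go to omega. Fixed point.
tango enters the attractor at level 3, so Reacher can force the target in 3 moves from there.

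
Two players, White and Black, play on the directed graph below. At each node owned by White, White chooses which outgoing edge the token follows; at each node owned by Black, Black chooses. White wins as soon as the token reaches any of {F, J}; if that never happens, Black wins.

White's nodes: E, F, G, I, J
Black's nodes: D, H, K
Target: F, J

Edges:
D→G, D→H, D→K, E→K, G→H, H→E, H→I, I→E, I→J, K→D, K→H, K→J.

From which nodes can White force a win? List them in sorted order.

F, I, J

A0 = {F, J}
A1: add {I} — I (White) has I→J.
A2 = A1; e.g. D (Black) can still go to G. Fixed point.
White's winning region = {F, I, J}.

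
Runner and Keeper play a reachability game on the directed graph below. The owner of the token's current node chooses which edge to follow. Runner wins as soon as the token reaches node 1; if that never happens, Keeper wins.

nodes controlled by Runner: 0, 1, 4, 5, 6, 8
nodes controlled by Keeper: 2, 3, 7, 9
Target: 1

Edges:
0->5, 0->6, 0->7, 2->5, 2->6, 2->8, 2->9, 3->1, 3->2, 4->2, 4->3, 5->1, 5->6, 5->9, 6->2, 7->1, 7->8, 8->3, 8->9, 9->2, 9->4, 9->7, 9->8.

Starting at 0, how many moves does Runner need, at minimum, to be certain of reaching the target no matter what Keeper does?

2

A0 = {1}
A1: add {5} — 5 (Runner) has 5→1.
A2: add {0} — 0 (Runner) has 0→5.
A3 = A2; e.g. 2 (Keeper) can still go to 6. Fixed point.
0 enters the attractor at level 2, so Runner can force the target in 2 moves from there.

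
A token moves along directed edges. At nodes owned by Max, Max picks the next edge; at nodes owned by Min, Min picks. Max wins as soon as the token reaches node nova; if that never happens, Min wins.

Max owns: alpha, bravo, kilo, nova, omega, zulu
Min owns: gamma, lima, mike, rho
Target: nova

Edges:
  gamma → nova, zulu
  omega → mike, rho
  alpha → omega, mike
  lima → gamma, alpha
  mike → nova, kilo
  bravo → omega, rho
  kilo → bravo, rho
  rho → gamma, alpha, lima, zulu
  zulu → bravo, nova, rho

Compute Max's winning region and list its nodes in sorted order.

A0 = {nova}
A1: add {zulu} — zulu (Max) has zulu→nova.
A2: add {gamma} — gamma (Min): all of {nova, zulu} already in.
A3 = A2; e.g. omega (Max) has no edge into A2. Fixed point.
Max's winning region = {gamma, nova, zulu}.

gamma, nova, zulu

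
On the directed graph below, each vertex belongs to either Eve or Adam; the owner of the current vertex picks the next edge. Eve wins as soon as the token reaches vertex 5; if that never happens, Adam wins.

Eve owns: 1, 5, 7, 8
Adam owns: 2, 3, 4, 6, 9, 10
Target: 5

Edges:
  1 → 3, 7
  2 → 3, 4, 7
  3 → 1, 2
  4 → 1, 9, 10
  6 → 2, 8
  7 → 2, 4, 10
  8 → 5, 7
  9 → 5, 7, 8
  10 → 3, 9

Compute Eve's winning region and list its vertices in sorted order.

5, 8

A0 = {5}
A1: add {8} — 8 (Eve) has 8→5.
A2 = A1; e.g. 1 (Eve) has no edge into A1. Fixed point.
Eve's winning region = {5, 8}.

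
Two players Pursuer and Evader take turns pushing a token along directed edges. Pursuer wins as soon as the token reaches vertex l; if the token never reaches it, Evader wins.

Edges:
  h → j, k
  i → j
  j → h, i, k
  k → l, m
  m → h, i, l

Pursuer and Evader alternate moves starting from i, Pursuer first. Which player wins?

Track states (vertex, player-to-move).
A0 = {(l,Pursuer), (l,Evader)}
A1: add {(k,Pursuer), (m,Pursuer)}.
A2: add {(k,Evader)}.
A3: add {(h,Pursuer), (j,Pursuer)}.
A4: add {(h,Evader), (i,Evader)}.
A5 = A4; e.g. (i,Pursuer) stays out. (i,Pursuer) never enters ⇒ Evader avoids the target.

Evader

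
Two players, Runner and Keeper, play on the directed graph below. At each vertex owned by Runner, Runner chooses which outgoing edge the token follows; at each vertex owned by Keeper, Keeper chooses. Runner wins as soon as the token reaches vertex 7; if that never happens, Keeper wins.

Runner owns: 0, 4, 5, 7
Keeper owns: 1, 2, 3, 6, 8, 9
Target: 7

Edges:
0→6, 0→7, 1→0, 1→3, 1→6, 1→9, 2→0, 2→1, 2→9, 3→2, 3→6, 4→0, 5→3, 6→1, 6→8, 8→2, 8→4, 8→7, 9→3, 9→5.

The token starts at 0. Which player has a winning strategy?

A0 = {7}
A1: add {0} — 0 (Runner) has 0→7.
0 ∈ A1, so Runner can force the target.

Runner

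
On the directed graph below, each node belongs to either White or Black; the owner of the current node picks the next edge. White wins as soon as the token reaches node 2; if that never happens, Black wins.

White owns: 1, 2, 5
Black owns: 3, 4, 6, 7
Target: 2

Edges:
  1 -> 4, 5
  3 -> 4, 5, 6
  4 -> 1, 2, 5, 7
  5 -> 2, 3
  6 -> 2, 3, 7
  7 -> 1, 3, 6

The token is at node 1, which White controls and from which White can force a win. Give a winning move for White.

A0 = {2}
A1: add {5} — 5 (White) has 5→2.
A2: add {1} — 1 (White) has 1→5.
A3 = A2; e.g. 3 (Black) can still go to 4. Fixed point.
From 1, successor 5 is in the attractor (rank 1); the other successor 4 is not.

5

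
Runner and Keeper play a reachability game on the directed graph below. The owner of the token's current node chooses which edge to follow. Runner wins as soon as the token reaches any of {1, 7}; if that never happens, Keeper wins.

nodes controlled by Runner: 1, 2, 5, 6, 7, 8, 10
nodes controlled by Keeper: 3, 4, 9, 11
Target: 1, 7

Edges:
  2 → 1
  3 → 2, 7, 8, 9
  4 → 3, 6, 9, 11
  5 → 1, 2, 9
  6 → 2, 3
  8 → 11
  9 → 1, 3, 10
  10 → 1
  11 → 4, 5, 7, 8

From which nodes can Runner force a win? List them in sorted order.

A0 = {1, 7}
A1: add {2, 5, 10} — 2 (Runner) has 2→1; 5 (Runner) has 5→1; 10 (Runner) has 10→1.
A2: add {6} — 6 (Runner) has 6→2.
A3 = A2; e.g. 3 (Keeper) can still go to 8. Fixed point.
Runner's winning region = {1, 2, 5, 6, 7, 10}.

1, 2, 5, 6, 7, 10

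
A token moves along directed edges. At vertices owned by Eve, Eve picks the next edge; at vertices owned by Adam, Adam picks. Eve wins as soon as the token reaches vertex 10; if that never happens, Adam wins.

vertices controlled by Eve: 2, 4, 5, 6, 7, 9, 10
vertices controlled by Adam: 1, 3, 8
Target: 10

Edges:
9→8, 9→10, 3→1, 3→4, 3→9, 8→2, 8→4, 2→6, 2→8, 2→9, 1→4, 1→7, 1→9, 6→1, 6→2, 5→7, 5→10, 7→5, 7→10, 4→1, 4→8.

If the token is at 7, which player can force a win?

Eve

A0 = {10}
A1: add {5, 7, 9} — 5 (Eve) has 5→10; 7 (Eve) has 7→10; 9 (Eve) has 9→10.
7 ∈ A1, so Eve can force the target.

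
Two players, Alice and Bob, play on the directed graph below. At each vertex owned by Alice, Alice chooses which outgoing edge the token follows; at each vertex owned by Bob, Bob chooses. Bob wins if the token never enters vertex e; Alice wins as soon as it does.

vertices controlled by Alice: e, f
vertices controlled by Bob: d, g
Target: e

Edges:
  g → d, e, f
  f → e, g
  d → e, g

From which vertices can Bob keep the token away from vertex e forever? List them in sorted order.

A0 = {e}
A1: add {f} — f (Alice) has f→e.
A2 = A1; e.g. d (Bob) can still go to g. Fixed point.
Alice's attractor = {e, f}; Bob avoids the target exactly from the complement.

d, g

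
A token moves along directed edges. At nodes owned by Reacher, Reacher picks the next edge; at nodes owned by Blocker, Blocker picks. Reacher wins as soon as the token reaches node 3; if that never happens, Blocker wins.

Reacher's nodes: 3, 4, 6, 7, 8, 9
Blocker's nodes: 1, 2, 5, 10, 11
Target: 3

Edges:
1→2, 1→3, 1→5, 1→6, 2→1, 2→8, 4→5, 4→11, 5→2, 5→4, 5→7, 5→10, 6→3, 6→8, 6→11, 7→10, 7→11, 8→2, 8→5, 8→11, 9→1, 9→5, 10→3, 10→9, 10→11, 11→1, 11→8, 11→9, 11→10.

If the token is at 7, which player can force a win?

A0 = {3}
A1: add {6} — 6 (Reacher) has 6→3.
A2 = A1; e.g. 1 (Blocker) can still go to 2. Fixed point.
7 never enters the attractor, so Blocker can avoid the target forever.

Blocker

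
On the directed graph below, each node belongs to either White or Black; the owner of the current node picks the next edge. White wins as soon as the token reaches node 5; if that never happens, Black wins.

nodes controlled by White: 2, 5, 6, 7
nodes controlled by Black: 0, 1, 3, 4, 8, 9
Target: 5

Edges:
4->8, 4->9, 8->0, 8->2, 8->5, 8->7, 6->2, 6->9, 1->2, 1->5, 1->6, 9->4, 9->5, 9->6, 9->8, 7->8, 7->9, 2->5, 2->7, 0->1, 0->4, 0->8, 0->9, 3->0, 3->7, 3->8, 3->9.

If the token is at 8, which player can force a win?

Black

A0 = {5}
A1: add {2} — 2 (White) has 2→5.
A2: add {6} — 6 (White) has 6→2.
A3: add {1} — 1 (Black): all of {2, 5, 6} already in.
A4 = A3; e.g. 0 (Black) can still go to 4. Fixed point.
8 never enters the attractor, so Black can avoid the target forever.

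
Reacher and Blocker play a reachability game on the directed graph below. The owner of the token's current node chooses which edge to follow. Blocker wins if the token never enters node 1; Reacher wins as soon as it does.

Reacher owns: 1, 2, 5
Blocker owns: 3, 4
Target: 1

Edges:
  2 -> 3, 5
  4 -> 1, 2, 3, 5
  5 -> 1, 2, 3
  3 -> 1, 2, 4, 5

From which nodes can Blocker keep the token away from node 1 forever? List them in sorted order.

3, 4

A0 = {1}
A1: add {5} — 5 (Reacher) has 5→1.
A2: add {2} — 2 (Reacher) has 2→5.
A3 = A2; e.g. 3 (Blocker) can still go to 4. Fixed point.
Reacher's attractor = {1, 2, 5}; Blocker avoids the target exactly from the complement.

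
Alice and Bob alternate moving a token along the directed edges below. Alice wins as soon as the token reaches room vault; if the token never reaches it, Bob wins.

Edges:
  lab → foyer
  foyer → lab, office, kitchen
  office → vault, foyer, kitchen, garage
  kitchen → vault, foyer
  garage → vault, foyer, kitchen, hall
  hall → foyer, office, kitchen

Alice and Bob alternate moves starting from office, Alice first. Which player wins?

Alice

Track states (vertex, player-to-move).
A0 = {(vault,Alice), (vault,Bob)}
A1: add {(office,Alice), (kitchen,Alice), (garage,Alice)}.
(office,Alice) ∈ A1 ⇒ Alice forces the target.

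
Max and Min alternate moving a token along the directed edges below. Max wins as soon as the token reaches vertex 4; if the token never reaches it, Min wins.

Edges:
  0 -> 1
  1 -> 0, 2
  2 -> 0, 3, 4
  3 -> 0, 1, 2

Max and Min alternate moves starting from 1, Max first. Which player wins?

Min

Track states (vertex, player-to-move).
A0 = {(4,Max), (4,Min)}
A1: add {(2,Max)}.
A2 = A1; e.g. (0,Max) stays out. (1,Max) never enters ⇒ Min avoids the target.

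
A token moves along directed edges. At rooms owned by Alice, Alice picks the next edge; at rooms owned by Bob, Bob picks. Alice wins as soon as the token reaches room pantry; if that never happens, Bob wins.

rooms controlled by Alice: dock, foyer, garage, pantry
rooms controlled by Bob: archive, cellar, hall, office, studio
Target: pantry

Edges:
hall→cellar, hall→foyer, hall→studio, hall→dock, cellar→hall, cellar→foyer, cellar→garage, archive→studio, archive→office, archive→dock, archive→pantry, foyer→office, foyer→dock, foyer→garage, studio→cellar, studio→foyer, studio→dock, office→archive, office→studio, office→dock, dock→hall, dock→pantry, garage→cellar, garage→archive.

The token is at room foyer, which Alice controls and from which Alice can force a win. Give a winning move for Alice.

A0 = {pantry}
A1: add {dock} — dock (Alice) has dock→pantry.
A2: add {foyer} — foyer (Alice) has foyer→dock.
A3 = A2; e.g. hall (Bob) can still go to cellar. Fixed point.
From foyer, successor dock is in the attractor (rank 1); the other successors garage, office are not.

dock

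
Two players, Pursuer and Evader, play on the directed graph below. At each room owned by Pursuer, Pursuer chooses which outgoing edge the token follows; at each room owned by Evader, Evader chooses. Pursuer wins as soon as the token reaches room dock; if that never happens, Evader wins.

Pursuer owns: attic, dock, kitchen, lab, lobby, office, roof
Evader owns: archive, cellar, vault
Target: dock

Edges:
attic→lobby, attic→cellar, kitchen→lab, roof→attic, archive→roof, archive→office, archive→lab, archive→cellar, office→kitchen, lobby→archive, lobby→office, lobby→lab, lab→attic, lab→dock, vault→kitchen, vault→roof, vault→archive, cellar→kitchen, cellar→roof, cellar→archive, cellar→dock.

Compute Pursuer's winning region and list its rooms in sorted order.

A0 = {dock}
A1: add {lab} — lab (Pursuer) has lab→dock.
A2: add {kitchen, lobby} — kitchen (Pursuer) has kitchen→lab; lobby (Pursuer) has lobby→lab.
A3: add {attic, office} — attic (Pursuer) has attic→lobby; office (Pursuer) has office→kitchen.
A4: add {roof} — roof (Pursuer) has roof→attic.
A5 = A4; e.g. archive (Evader) can still go to cellar. Fixed point.
Pursuer's winning region = {attic, dock, kitchen, lab, lobby, office, roof}.

attic, dock, kitchen, lab, lobby, office, roof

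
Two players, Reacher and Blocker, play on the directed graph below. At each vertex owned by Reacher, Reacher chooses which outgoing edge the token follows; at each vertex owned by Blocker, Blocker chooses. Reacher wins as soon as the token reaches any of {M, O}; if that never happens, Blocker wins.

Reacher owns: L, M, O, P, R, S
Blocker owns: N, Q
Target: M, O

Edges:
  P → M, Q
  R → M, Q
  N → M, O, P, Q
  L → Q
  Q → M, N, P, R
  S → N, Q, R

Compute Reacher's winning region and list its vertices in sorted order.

M, O, P, R, S

A0 = {M, O}
A1: add {P, R} — P (Reacher) has P→M; R (Reacher) has R→M.
A2: add {S} — S (Reacher) has S→R.
A3 = A2; e.g. L (Reacher) has no edge into A2. Fixed point.
Reacher's winning region = {M, O, P, R, S}.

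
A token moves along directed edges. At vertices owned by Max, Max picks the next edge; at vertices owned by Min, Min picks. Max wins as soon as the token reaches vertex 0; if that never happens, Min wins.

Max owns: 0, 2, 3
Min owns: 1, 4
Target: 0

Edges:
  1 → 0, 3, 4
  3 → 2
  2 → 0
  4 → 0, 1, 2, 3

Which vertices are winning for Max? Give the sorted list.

A0 = {0}
A1: add {2} — 2 (Max) has 2→0.
A2: add {3} — 3 (Max) has 3→2.
A3 = A2; e.g. 1 (Min) can still go to 4. Fixed point.
Max's winning region = {0, 2, 3}.

0, 2, 3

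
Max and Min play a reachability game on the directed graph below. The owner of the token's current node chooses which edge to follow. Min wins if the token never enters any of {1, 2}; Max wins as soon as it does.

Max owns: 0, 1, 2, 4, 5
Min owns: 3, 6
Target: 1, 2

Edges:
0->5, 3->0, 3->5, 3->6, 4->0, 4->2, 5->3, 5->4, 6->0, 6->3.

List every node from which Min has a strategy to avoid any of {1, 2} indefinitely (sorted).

3, 6

A0 = {1, 2}
A1: add {4} — 4 (Max) has 4→2.
A2: add {5} — 5 (Max) has 5→4.
A3: add {0} — 0 (Max) has 0→5.
A4 = A3; e.g. 3 (Min) can still go to 6. Fixed point.
Max's attractor = {0, 1, 2, 4, 5}; Min avoids the target exactly from the complement.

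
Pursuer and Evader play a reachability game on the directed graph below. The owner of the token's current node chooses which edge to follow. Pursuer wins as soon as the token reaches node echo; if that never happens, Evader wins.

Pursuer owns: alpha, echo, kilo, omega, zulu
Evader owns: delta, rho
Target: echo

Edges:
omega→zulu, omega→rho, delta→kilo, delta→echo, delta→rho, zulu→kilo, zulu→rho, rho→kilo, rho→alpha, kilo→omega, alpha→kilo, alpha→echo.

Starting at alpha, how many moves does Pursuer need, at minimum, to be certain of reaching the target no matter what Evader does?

A0 = {echo}
A1: add {alpha} — alpha (Pursuer) has alpha→echo.
A2 = A1; e.g. delta (Evader) can still go to kilo. Fixed point.
alpha enters the attractor at level 1, so Pursuer can force the target in 1 move from there.

1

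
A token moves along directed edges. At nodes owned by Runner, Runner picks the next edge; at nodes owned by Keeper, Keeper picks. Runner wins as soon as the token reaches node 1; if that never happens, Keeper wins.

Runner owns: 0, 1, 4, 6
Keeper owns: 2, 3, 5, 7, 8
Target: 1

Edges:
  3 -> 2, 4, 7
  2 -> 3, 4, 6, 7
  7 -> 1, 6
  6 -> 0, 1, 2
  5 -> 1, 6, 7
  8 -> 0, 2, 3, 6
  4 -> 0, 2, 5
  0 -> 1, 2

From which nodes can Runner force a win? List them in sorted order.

0, 1, 4, 5, 6, 7

A0 = {1}
A1: add {0, 6} — 0 (Runner) has 0→1; 6 (Runner) has 6→1.
A2: add {4, 7} — 4 (Runner) has 4→0; 7 (Keeper): all of {1, 6} already in.
A3: add {5} — 5 (Keeper): all of {1, 6, 7} already in.
A4 = A3; e.g. 2 (Keeper) can still go to 3. Fixed point.
Runner's winning region = {0, 1, 4, 5, 6, 7}.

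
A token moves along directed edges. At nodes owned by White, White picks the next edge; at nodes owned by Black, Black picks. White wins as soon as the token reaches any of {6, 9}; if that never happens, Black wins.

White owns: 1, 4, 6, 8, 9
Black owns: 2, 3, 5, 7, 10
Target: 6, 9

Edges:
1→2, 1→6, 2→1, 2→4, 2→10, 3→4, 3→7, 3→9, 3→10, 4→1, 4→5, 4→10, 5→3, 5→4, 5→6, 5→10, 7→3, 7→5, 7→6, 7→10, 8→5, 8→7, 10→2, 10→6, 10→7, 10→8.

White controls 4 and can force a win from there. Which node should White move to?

A0 = {6, 9}
A1: add {1} — 1 (White) has 1→6.
A2: add {4} — 4 (White) has 4→1.
A3 = A2; e.g. 2 (Black) can still go to 10. Fixed point.
From 4, successor 1 is in the attractor (rank 1); the other successors 5, 10 are not.

1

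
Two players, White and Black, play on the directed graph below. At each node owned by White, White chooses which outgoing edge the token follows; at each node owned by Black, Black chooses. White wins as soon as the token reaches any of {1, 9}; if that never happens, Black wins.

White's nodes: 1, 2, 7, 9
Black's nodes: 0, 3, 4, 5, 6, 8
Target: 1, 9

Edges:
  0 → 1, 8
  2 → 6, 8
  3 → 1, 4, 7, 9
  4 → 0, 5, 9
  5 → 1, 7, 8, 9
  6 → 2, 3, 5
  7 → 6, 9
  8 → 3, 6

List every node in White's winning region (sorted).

1, 7, 9

A0 = {1, 9}
A1: add {7} — 7 (White) has 7→9.
A2 = A1; e.g. 0 (Black) can still go to 8. Fixed point.
White's winning region = {1, 7, 9}.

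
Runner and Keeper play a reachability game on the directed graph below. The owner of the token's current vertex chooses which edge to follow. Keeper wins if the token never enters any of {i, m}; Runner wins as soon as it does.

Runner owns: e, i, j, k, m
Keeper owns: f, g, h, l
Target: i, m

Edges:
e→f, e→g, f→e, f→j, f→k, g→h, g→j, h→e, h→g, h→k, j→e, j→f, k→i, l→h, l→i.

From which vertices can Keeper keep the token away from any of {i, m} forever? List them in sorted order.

A0 = {i, m}
A1: add {k} — k (Runner) has k→i.
A2 = A1; e.g. e (Runner) has no edge into A1. Fixed point.
Runner's attractor = {i, k, m}; Keeper avoids the target exactly from the complement.

e, f, g, h, j, l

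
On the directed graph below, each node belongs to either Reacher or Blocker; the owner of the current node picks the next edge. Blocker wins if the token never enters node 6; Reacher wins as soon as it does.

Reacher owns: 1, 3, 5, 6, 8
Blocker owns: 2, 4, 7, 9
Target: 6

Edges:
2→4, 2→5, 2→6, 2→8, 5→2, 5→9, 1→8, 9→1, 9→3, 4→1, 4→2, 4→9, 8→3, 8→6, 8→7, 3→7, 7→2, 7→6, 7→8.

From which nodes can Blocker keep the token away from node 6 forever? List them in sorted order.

2, 3, 4, 5, 7, 9

A0 = {6}
A1: add {8} — 8 (Reacher) has 8→6.
A2: add {1} — 1 (Reacher) has 1→8.
A3 = A2; e.g. 2 (Blocker) can still go to 4. Fixed point.
Reacher's attractor = {1, 6, 8}; Blocker avoids the target exactly from the complement.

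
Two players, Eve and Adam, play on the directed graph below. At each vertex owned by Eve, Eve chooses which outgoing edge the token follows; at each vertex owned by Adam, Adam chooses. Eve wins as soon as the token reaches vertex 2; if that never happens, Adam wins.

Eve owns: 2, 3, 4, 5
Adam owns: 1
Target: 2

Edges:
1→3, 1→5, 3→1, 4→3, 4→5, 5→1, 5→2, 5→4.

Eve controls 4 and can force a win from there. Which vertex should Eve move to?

5

A0 = {2}
A1: add {5} — 5 (Eve) has 5→2.
A2: add {4} — 4 (Eve) has 4→5.
A3 = A2; e.g. 1 (Adam) can still go to 3. Fixed point.
From 4, successor 5 is in the attractor (rank 1); the other successor 3 is not.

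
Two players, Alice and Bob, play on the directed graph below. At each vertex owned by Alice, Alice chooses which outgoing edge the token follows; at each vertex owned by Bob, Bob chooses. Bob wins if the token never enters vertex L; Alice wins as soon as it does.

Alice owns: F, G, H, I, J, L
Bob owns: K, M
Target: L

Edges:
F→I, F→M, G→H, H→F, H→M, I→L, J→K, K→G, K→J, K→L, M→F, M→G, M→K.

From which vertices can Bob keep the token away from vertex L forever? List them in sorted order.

J, K, M

A0 = {L}
A1: add {I} — I (Alice) has I→L.
A2: add {F} — F (Alice) has F→I.
A3: add {H} — H (Alice) has H→F.
A4: add {G} — G (Alice) has G→H.
A5 = A4; e.g. J (Alice) has no edge into A4. Fixed point.
Alice's attractor = {F, G, H, I, L}; Bob avoids the target exactly from the complement.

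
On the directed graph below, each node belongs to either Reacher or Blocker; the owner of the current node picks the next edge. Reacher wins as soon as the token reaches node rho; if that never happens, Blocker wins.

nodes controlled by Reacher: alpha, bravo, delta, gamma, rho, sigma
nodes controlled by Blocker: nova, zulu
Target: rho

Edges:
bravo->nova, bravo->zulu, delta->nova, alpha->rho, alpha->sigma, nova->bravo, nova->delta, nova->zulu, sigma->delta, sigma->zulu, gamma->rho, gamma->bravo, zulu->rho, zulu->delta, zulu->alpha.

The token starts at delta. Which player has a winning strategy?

A0 = {rho}
A1: add {alpha, gamma} — alpha (Reacher) has alpha→rho; gamma (Reacher) has gamma→rho.
A2 = A1; e.g. bravo (Reacher) has no edge into A1. Fixed point.
delta never enters the attractor, so Blocker can avoid the target forever.

Blocker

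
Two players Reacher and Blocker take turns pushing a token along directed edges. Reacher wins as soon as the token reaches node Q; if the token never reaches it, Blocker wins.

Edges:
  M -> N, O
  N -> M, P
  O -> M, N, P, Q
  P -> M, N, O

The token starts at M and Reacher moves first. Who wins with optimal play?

Blocker

Track states (vertex, player-to-move).
A0 = {(Q,Reacher), (Q,Blocker)}
A1: add {(O,Reacher)}.
A2 = A1; e.g. (M,Reacher) stays out. (M,Reacher) never enters ⇒ Blocker avoids the target.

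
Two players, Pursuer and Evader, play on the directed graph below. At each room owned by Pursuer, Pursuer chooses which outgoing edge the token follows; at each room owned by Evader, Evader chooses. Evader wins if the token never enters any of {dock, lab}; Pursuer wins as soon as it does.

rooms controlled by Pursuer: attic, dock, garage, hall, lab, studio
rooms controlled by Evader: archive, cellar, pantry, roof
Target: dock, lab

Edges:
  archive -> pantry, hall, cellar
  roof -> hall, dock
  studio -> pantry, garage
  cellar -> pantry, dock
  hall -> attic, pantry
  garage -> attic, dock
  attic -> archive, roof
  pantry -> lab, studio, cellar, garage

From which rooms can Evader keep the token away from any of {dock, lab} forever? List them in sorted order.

A0 = {dock, lab}
A1: add {garage} — garage (Pursuer) has garage→dock.
A2: add {studio} — studio (Pursuer) has studio→garage.
A3 = A2; e.g. attic (Pursuer) has no edge into A2. Fixed point.
Pursuer's attractor = {dock, garage, lab, studio}; Evader avoids the target exactly from the complement.

archive, attic, cellar, hall, pantry, roof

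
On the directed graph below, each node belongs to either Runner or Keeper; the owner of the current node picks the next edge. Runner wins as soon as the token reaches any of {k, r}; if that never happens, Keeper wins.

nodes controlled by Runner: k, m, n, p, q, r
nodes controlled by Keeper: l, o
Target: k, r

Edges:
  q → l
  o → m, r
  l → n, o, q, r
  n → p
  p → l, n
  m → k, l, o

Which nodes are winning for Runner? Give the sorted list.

k, m, o, r

A0 = {k, r}
A1: add {m} — m (Runner) has m→k.
A2: add {o} — o (Keeper): all of {m, r} already in.
A3 = A2; e.g. l (Keeper) can still go to n. Fixed point.
Runner's winning region = {k, m, o, r}.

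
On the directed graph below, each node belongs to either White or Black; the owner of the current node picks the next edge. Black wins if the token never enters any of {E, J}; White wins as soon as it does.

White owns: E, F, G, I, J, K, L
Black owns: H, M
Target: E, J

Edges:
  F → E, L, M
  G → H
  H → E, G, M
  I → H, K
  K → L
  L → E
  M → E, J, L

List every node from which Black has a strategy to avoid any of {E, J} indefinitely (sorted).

A0 = {E, J}
A1: add {F, L} — F (White) has F→E; L (White) has L→E.
A2: add {K, M} — K (White) has K→L; M (Black): all of {E, J, L} already in.
A3: add {I} — I (White) has I→K.
A4 = A3; e.g. G (White) has no edge into A3. Fixed point.
White's attractor = {E, F, I, J, K, L, M}; Black avoids the target exactly from the complement.

G, H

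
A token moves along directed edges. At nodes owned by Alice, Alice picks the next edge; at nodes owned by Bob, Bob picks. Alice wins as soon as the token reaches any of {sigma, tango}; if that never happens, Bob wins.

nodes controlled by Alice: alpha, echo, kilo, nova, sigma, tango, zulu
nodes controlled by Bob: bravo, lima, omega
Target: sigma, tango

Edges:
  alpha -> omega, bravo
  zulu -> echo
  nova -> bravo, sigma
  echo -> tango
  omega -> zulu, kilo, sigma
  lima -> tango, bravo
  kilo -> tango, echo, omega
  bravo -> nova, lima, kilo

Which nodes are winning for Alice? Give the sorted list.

A0 = {sigma, tango}
A1: add {echo, kilo, nova} — nova (Alice) has nova→sigma; echo (Alice) has echo→tango; kilo (Alice) has kilo→tango.
A2: add {zulu} — zulu (Alice) has zulu→echo.
A3: add {omega} — omega (Bob): all of {zulu, kilo, sigma} already in.
A4: add {alpha} — alpha (Alice) has alpha→omega.
A5 = A4; e.g. lima (Bob) can still go to bravo. Fixed point.
Alice's winning region = {alpha, echo, kilo, nova, omega, sigma, tango, zulu}.

alpha, echo, kilo, nova, omega, sigma, tango, zulu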